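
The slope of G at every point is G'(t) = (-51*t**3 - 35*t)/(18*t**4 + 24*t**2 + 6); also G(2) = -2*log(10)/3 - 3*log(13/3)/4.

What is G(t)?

G(t) = -(9*log(t**2 + 1/3) + 8*log(2*t**2 + 2))/12

The proposed G(t) is checked by its d/dt: the result must match the given G'(t).
A general antiderivative is -3*log(t**2 + 1/3)/4 - 2*log(2*t**2 + 2)/3 + C.
The condition gives C = -2*log(10)/3 - 3*log(13/3)/4 - (-2*log(10)/3 - 3*log(13/3)/4) = 0.
So G(t) = -(9*log(t**2 + 1/3) + 8*log(2*t**2 + 2))/12.
Check: d/dt[-(9*log(t**2 + 1/3) + 8*log(2*t**2 + 2))/12] = (-51*t**3 - 35*t)/(18*t**4 + 24*t**2 + 6) = G'(t).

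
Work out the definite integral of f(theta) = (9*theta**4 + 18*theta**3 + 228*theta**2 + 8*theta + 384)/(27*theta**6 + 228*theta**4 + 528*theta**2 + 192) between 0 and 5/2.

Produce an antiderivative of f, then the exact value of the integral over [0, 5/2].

Antiderivative: F(theta) = (6*theta + 15*(theta**2 + 4)*atan(3*theta/2) - 4)/(12*(theta**2 + 4)); value = 85/492 + 5*atan(15/4)/4

Check any antiderivative F(theta) by computing F'(theta) and comparing it with f(theta).
F(theta) = (6*theta + 15*(theta**2 + 4)*atan(3*theta/2) - 4)/(12*(theta**2 + 4)) is an antiderivative of f.
Check: d/dtheta[(6*theta + 15*(theta**2 + 4)*atan(3*theta/2) - 4)/(12*(theta**2 + 4))] = (9*theta**4 + 18*theta**3 + 228*theta**2 + 8*theta + 384)/(27*theta**6 + 228*theta**4 + 528*theta**2 + 192) = f(theta).
F(5/2) = 11/123 + 5*atan(15/4)/4; F(0) = -1/12.
Integral = F(5/2) - F(0) = 85/492 + 5*atan(15/4)/4.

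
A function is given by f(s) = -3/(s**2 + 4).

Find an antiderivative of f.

An antiderivative is F(s) = -3*atan(s/2)/2.

Differentiate the proposed F(s) back; it has to land on f(s) exactly.
Check: d/ds[-3*atan(s/2)/2] = -3/(s**2 + 4) = f(s).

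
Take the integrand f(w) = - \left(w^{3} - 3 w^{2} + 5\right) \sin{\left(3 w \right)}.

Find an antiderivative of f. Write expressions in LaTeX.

An antiderivative is F(w) = \frac{9 w^{3} \cos{\left(3 w \right)} - 9 w^{2} \sin{\left(3 w \right)} - 27 w^{2} \cos{\left(3 w \right)} + 18 w \sin{\left(3 w \right)} - 6 w \cos{\left(3 w \right)} + 2 \sin{\left(3 w \right)} + 51 \cos{\left(3 w \right)}}{27}.

An antiderivative F(w) passes only if d/dw[F] lands on f(w) exactly.
Check: d/dw[\frac{9 w^{3} \cos{\left(3 w \right)} - 9 w^{2} \sin{\left(3 w \right)} - 27 w^{2} \cos{\left(3 w \right)} + 18 w \sin{\left(3 w \right)} - 6 w \cos{\left(3 w \right)} + 2 \sin{\left(3 w \right)} + 51 \cos{\left(3 w \right)}}{27}] = - w^{3} \sin{\left(3 w \right)} + 3 w^{2} \sin{\left(3 w \right)} - 5 \sin{\left(3 w \right)}, which equals f(w).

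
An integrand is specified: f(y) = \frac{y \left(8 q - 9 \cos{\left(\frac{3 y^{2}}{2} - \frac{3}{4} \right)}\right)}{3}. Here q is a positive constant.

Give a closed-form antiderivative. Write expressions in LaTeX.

An antiderivative is F(y) = \frac{4 q y^{2}}{3} - \sin{\left(\frac{3 y^{2}}{2} - \frac{3}{4} \right)}.

Since d/dy undoes antidifferentiation here, F'(y) = f(y) is required of F(y).
Check: d/dy[\frac{4 q y^{2}}{3} - \sin{\left(\frac{3 y^{2}}{2} - \frac{3}{4} \right)}] = \frac{8 q y}{3} - 3 y \cos{\left(\frac{3 y^{2}}{2} - \frac{3}{4} \right)}, which equals f(y).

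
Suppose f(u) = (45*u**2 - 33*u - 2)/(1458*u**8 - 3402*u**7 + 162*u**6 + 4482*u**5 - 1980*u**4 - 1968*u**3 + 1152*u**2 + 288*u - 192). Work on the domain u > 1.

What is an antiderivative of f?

Any candidate F(u) must reproduce f(u) exactly when differentiated.
Check: d/du[-3/(486*u**5 - 648*u**4 - 378*u**3 + 612*u**2 + 72*u - 144)] = (45*u**2 - 33*u - 2)/(1458*u**8 - 3402*u**7 + 162*u**6 + 4482*u**5 - 1980*u**4 - 1968*u**3 + 1152*u**2 + 288*u - 192) = f(u).

An antiderivative is F(u) = -3/(486*u**5 - 648*u**4 - 378*u**3 + 612*u**2 + 72*u - 144).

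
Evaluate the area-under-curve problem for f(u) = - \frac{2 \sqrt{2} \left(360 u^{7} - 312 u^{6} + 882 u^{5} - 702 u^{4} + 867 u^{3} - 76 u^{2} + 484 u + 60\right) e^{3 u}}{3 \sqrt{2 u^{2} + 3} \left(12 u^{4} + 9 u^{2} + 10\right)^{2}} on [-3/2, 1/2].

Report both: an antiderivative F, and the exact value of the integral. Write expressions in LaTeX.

Since d/du undoes antidifferentiation here, F'(u) = f(u) is required of F(u).
F(u) = - \frac{10 u \sqrt{u^{2} + \frac{3}{2}} e^{3 u}}{18 u^{4} + \frac{27 u^{2}}{2} + 15} + \frac{2 \sqrt{u^{2} + \frac{3}{2}} e^{3 u}}{18 u^{4} + \frac{27 u^{2}}{2} + 15} is an antiderivative of f.
Check: d/du[- \frac{10 u \sqrt{u^{2} + \frac{3}{2}} e^{3 u}}{18 u^{4} + \frac{27 u^{2}}{2} + 15} + \frac{2 \sqrt{u^{2} + \frac{3}{2}} e^{3 u}}{18 u^{4} + \frac{27 u^{2}}{2} + 15}] = \frac{- 720 \sqrt{2} u^{7} e^{3 u} + 624 \sqrt{2} u^{6} e^{3 u} - 1764 \sqrt{2} u^{5} e^{3 u} + 1404 \sqrt{2} u^{4} e^{3 u} - 1734 \sqrt{2} u^{3} e^{3 u} + 152 \sqrt{2} u^{2} e^{3 u} - 968 \sqrt{2} u e^{3 u} - 120 \sqrt{2} e^{3 u}}{432 u^{8} \sqrt{2 u^{2} + 3} + 648 u^{6} \sqrt{2 u^{2} + 3} + 963 u^{4} \sqrt{2 u^{2} + 3} + 540 u^{2} \sqrt{2 u^{2} + 3} + 300 \sqrt{2 u^{2} + 3}}, which equals f(u).
F(1/2) = - \frac{\sqrt{7} e^{\frac{3}{2}}}{13}; F(-3/2) = \frac{17 \sqrt{15}}{273 e^{\frac{9}{2}}}.
Integral = F(1/2) - F(-3/2) = - \frac{\sqrt{7} e^{\frac{3}{2}}}{13} - \frac{17 \sqrt{15}}{273 e^{\frac{9}{2}}}.

Antiderivative: F(u) = - \frac{10 u \sqrt{u^{2} + \frac{3}{2}} e^{3 u}}{18 u^{4} + \frac{27 u^{2}}{2} + 15} + \frac{2 \sqrt{u^{2} + \frac{3}{2}} e^{3 u}}{18 u^{4} + \frac{27 u^{2}}{2} + 15}; value = - \frac{\sqrt{7} e^{\frac{3}{2}}}{13} - \frac{17 \sqrt{15}}{273 e^{\frac{9}{2}}}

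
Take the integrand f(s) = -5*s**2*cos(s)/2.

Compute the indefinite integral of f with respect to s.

F(s) = -5*(s**2*sin(s) + 2*s*cos(s) - 2*sin(s))/2 + C

For F(s) to be correct the identity F'(s) - f(s) = 0 must hold.
Check: d/ds[-5*(s**2*sin(s) + 2*s*cos(s) - 2*sin(s))/2] = -5*s**2*cos(s)/2 = f(s).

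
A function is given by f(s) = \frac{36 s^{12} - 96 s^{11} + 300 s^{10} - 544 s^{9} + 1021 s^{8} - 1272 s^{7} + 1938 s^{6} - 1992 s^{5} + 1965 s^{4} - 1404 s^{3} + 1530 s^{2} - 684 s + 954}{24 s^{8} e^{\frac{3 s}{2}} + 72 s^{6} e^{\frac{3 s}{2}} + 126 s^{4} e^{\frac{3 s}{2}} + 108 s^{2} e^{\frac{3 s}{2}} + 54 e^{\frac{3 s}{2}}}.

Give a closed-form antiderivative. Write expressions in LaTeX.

An antiderivative is F(s) = \frac{- 18 s^{8} - 123 s^{6} - 299 s^{4} - 336 s^{2} + 108 s - 246}{18 s^{4} e^{\frac{3 s}{2}} + 27 s^{2} e^{\frac{3 s}{2}} + 27 e^{\frac{3 s}{2}}}.

Recognize the product-rule pattern: f = u'v + uv' with u = - \frac{2 - 4 s}{\frac{2 s^{4}}{3} + s^{2} + 1} - 4 \left(- \frac{s^{2}}{2} - \frac{4}{3}\right)^{2}, v = e^{- \frac{3 s}{2}}, so integration by parts undoes it.
Check: d/ds[\frac{- 18 s^{8} - 123 s^{6} - 299 s^{4} - 336 s^{2} + 108 s - 246}{18 s^{4} e^{\frac{3 s}{2}} + 27 s^{2} e^{\frac{3 s}{2}} + 27 e^{\frac{3 s}{2}}}] = \frac{36 s^{12} - 96 s^{11} + 300 s^{10} - 544 s^{9} + 1021 s^{8} - 1272 s^{7} + 1938 s^{6} - 1992 s^{5} + 1965 s^{4} - 1404 s^{3} + 1530 s^{2} - 684 s + 954}{24 s^{8} e^{\frac{3 s}{2}} + 72 s^{6} e^{\frac{3 s}{2}} + 126 s^{4} e^{\frac{3 s}{2}} + 108 s^{2} e^{\frac{3 s}{2}} + 54 e^{\frac{3 s}{2}}} = f(s).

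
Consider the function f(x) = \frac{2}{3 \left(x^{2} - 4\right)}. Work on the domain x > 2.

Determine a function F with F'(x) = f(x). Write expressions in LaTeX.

Factor the denominator (3 \left(x - 2\right) \left(x + 2\right)) and decompose: f = - \frac{1}{6 \left(x + 2\right)} + \frac{1}{6 \left(x - 2\right)}; each piece integrates to a log, atan, or power term.
Check: d/dx[- \frac{- \log{\left(x - 2 \right)} + \log{\left(x + 2 \right)}}{6}] = \frac{2}{3 x^{2} - 12}, which equals f(x).

An antiderivative is F(x) = - \frac{- \log{\left(x - 2 \right)} + \log{\left(x + 2 \right)}}{6}.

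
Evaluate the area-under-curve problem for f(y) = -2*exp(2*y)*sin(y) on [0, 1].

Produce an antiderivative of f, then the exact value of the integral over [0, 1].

An antiderivative F(y) passes only if d/dy[F] lands on f(y) exactly.
F(y) = -4*exp(2*y)*sin(y)/5 + 2*exp(2*y)*cos(y)/5 is an antiderivative of f.
Check: d/dy[-4*exp(2*y)*sin(y)/5 + 2*exp(2*y)*cos(y)/5] = -2*exp(2*y)*sin(y) = f(y).
F(1) = -4*exp(2)*sin(1)/5 + 2*exp(2)*cos(1)/5; F(0) = 2/5.
Integral = F(1) - F(0) = -4*exp(2)*sin(1)/5 - 2/5 + 2*exp(2)*cos(1)/5.

Antiderivative: F(y) = -4*exp(2*y)*sin(y)/5 + 2*exp(2*y)*cos(y)/5; value = -4*exp(2)*sin(1)/5 - 2/5 + 2*exp(2)*cos(1)/5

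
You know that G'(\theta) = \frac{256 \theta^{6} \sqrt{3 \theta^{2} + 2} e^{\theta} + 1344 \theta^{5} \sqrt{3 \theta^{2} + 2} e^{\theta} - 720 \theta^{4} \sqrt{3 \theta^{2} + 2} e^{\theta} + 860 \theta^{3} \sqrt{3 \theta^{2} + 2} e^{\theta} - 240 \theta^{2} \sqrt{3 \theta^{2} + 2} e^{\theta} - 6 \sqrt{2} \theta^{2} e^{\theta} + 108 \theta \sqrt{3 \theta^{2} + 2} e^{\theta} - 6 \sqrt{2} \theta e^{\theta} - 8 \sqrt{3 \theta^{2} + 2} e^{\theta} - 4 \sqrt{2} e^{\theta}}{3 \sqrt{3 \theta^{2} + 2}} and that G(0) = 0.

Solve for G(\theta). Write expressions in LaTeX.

G(\theta) = - \frac{2 \left(- 128 \theta^{6} + 96 \theta^{5} - 120 \theta^{4} + 50 \theta^{3} - 30 \theta^{2} + 6 \theta + \sqrt{2} \sqrt{3 \theta^{2} + 2} - 2\right) e^{\theta}}{3}

G'(\theta) has the shape u'v + uv' for u = - \frac{4 \sqrt{\frac{3 \theta^{2}}{2} + 1}}{3} + \frac{4 \left(4 \theta^{2} - \theta + 1\right)^{3}}{3} and v = e^{\theta} — it is the derivative of the product u*v.
A general antiderivative is \frac{4 \left(- \sqrt{\frac{3 \theta^{2}}{2} + 1} + \left(4 \theta^{2} - \theta + 1\right)^{3}\right) e^{\theta}}{3} + C.
The condition gives C = 0 - (0) = 0.
So G(\theta) = - \frac{2 \left(- 128 \theta^{6} + 96 \theta^{5} - 120 \theta^{4} + 50 \theta^{3} - 30 \theta^{2} + 6 \theta + \sqrt{2} \sqrt{3 \theta^{2} + 2} - 2\right) e^{\theta}}{3}.
Check: d/d\theta[- \frac{2 \left(- 128 \theta^{6} + 96 \theta^{5} - 120 \theta^{4} + 50 \theta^{3} - 30 \theta^{2} + 6 \theta + \sqrt{2} \sqrt{3 \theta^{2} + 2} - 2\right) e^{\theta}}{3}] = \frac{256 \theta^{6} \sqrt{3 \theta^{2} + 2} e^{\theta} + 1344 \theta^{5} \sqrt{3 \theta^{2} + 2} e^{\theta} - 720 \theta^{4} \sqrt{3 \theta^{2} + 2} e^{\theta} + 860 \theta^{3} \sqrt{3 \theta^{2} + 2} e^{\theta} - 240 \theta^{2} \sqrt{3 \theta^{2} + 2} e^{\theta} - 6 \sqrt{2} \theta^{2} e^{\theta} + 108 \theta \sqrt{3 \theta^{2} + 2} e^{\theta} - 6 \sqrt{2} \theta e^{\theta} - 8 \sqrt{3 \theta^{2} + 2} e^{\theta} - 4 \sqrt{2} e^{\theta}}{3 \sqrt{3 \theta^{2} + 2}} = G'(\theta).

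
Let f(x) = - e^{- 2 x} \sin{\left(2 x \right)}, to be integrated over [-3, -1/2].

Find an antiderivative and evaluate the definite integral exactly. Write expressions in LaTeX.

Differentiate the proposed F(x) back; it has to land on f(x) exactly.
F(x) = \frac{\left(\sin{\left(2 x \right)} + \cos{\left(2 x \right)}\right) e^{- 2 x}}{4} is an antiderivative of f.
Check: d/dx[\frac{\left(\sin{\left(2 x \right)} + \cos{\left(2 x \right)}\right) e^{- 2 x}}{4}] = - e^{- 2 x} \sin{\left(2 x \right)} = f(x).
F(-1/2) = - \frac{e \sin{\left(1 \right)}}{4} + \frac{e \cos{\left(1 \right)}}{4}; F(-3) = - \frac{e^{6} \sin{\left(6 \right)}}{4} + \frac{e^{6} \cos{\left(6 \right)}}{4}.
Integral = F(-1/2) - F(-3) = - \frac{e^{6} \cos{\left(6 \right)}}{4} + \frac{e^{6} \sin{\left(6 \right)}}{4} - \frac{e \sin{\left(1 \right)}}{4} + \frac{e \cos{\left(1 \right)}}{4}.

Antiderivative: F(x) = \frac{\left(\sin{\left(2 x \right)} + \cos{\left(2 x \right)}\right) e^{- 2 x}}{4}; value = - \frac{e^{6} \cos{\left(6 \right)}}{4} + \frac{e^{6} \sin{\left(6 \right)}}{4} - \frac{e \sin{\left(1 \right)}}{4} + \frac{e \cos{\left(1 \right)}}{4}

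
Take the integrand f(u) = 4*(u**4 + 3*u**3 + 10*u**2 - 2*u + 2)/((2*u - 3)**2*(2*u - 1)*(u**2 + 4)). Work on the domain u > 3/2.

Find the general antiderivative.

The denominator factors as (2*u - 3)**2*(2*u - 1)*(u**2 + 4); partial fractions split f into directly integrable pieces: -8*(743*u + 1077)/(10625*(u**2 + 4)) + 63/(68*(2*u - 1)) + 2981/(2500*(2*u - 3)) + 587/(50*(2*u - 3)**2).
Check: d/du[2981*log(u - 3/2)/5000 + 63*log(u - 1/2)/136 - 2972*log(u**2 + 4)/10625 - 4308*atan(u/2)/10625 - 587/(200*u - 300)] = (4*u**4 + 12*u**3 + 40*u**2 - 8*u + 8)/(8*u**5 - 28*u**4 + 62*u**3 - 121*u**2 + 120*u - 36), which equals f(u).

F(u) = 2981*log(u - 3/2)/5000 + 63*log(u - 1/2)/136 - 2972*log(u**2 + 4)/10625 - 4308*atan(u/2)/10625 - 587/(200*u - 300) + C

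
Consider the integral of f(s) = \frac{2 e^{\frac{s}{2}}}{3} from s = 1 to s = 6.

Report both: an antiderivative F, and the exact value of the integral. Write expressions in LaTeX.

Antiderivative: F(s) = \frac{4 e^{\frac{s}{2}}}{3}; value = - \frac{4 e^{\frac{1}{2}}}{3} + \frac{4 e^{3}}{3}

A first test for any F(s): its s-derivative must equal f(s) identically.
F(s) = \frac{4 e^{\frac{s}{2}}}{3} is an antiderivative of f.
Check: d/ds[\frac{4 e^{\frac{s}{2}}}{3}] = \frac{2 e^{\frac{s}{2}}}{3} = f(s).
F(6) = \frac{4 e^{3}}{3}; F(1) = \frac{4 e^{\frac{1}{2}}}{3}.
Integral = F(6) - F(1) = - \frac{4 e^{\frac{1}{2}}}{3} + \frac{4 e^{3}}{3}.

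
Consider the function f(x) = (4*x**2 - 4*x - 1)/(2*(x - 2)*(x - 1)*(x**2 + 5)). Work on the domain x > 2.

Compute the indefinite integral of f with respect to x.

F(x) = (140*log(x - 2) + 30*log(x - 1) - 85*log(x**2 + 5) + 82*sqrt(5)*atan(sqrt(5)*x/5))/360 + C

Factor the denominator (2*(x - 2)*(x - 1)*(x**2 + 5)) and decompose: f = -(17*x - 41)/(36*(x**2 + 5)) + 1/(12*(x - 1)) + 7/(18*(x - 2)); each piece integrates to a log, atan, or power term.
Check: d/dx[(140*log(x - 2) + 30*log(x - 1) - 85*log(x**2 + 5) + 82*sqrt(5)*atan(sqrt(5)*x/5))/360] = (4*x**2 - 4*x - 1)/(2*x**4 - 6*x**3 + 14*x**2 - 30*x + 20), which equals f(x).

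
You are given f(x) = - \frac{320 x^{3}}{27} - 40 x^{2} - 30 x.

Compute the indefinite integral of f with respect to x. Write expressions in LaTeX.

The substitution u = - \frac{4 x^{2}}{3} - 3 x works: f is exactly (dF/du)*(du/dx) for that inner function.
Check: d/dx[- \frac{5 \left(- \frac{4 x^{2}}{3} - 3 x\right)^{2}}{3}] = - \frac{320 x^{3}}{27} - 40 x^{2} - 30 x = f(x).

F(x) = - \frac{5 \left(- \frac{4 x^{2}}{3} - 3 x\right)^{2}}{3} + C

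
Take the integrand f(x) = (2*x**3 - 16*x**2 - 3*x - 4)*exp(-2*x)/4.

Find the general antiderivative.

Recognize the product-rule pattern: f = u'v + uv' with u = -x**3/4 + 13*x**2/8 + 2*x + 3/2, v = exp(-2*x), so integration by parts undoes it.
Check: d/dx[-x**3*exp(-2*x)/4 + 13*x**2*exp(-2*x)/8 + 2*x*exp(-2*x) + 3*exp(-2*x)/2] = (2*x**3 - 16*x**2 - 3*x - 4)*exp(-2*x)/4 = f(x).

F(x) = -x**3*exp(-2*x)/4 + 13*x**2*exp(-2*x)/8 + 2*x*exp(-2*x) + 3*exp(-2*x)/2 + C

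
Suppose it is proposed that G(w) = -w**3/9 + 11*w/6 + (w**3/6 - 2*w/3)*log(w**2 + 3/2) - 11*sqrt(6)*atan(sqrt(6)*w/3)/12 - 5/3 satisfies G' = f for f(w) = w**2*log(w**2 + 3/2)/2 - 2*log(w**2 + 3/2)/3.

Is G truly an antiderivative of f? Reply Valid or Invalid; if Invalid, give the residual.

d/dw[G] = w**2*log(w**2 + 3/2)/2 - 2*log(w**2 + 3/2)/3
This equals f(w) exactly, so the claim holds.

Valid - the claim checks out under differentiation.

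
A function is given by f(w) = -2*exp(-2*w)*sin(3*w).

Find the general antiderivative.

F(w) = (4*sin(3*w) + 6*cos(3*w))*exp(-2*w)/13 + C

Check any antiderivative F(w) by computing F'(w) and comparing it with f(w).
Check: d/dw[(4*sin(3*w) + 6*cos(3*w))*exp(-2*w)/13] = -2*exp(-2*w)*sin(3*w) = f(w).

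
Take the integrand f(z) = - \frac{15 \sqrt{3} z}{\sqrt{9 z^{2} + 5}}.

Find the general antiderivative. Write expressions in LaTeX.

F(z) = - \frac{5 \sqrt{3} \sqrt{9 z^{2} + 5}}{3} + C

f matches the chain-rule pattern g'(h)*h' with inner function h(z) = 3 z^{2} + \frac{5}{3}; substituting u = h(z) collapses the integral.
Check: d/dz[- \frac{5 \sqrt{3} \sqrt{9 z^{2} + 5}}{3}] = - \frac{15 \sqrt{3} z}{\sqrt{9 z^{2} + 5}} = f(z).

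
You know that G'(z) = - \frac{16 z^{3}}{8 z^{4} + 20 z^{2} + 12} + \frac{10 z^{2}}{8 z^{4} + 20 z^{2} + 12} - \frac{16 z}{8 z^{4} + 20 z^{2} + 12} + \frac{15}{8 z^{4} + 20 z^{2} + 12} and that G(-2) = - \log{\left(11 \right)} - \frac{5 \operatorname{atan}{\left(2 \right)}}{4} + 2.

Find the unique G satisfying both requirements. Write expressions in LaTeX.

Integrate term by term and add the pieces.
A general antiderivative is - \log{\left(2 z^{2} + 3 \right)} + \frac{5 \operatorname{atan}{\left(z \right)}}{4} + C.
The condition gives C = - \log{\left(11 \right)} - \frac{5 \operatorname{atan}{\left(2 \right)}}{4} + 2 - (- \log{\left(11 \right)} - \frac{5 \operatorname{atan}{\left(2 \right)}}{4}) = 2.
So G(z) = - \log{\left(2 z^{2} + 3 \right)} + \frac{5 \operatorname{atan}{\left(z \right)}}{4} + 2.
Check: d/dz[- \log{\left(2 z^{2} + 3 \right)} + \frac{5 \operatorname{atan}{\left(z \right)}}{4} + 2] = \frac{- 16 z^{3} + 10 z^{2} - 16 z + 15}{8 z^{4} + 20 z^{2} + 12}, which equals G'(z).

G(z) = - \log{\left(2 z^{2} + 3 \right)} + \frac{5 \operatorname{atan}{\left(z \right)}}{4} + 2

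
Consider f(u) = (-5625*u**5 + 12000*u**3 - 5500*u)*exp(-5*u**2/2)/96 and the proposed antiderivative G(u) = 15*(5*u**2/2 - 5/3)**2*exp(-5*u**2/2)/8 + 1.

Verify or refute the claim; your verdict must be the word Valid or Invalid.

d/du[G] = (-5625*u**5 + 12000*u**3 - 5500*u)*exp(-5*u**2/2)/96
This equals f(u) exactly, so the claim holds.

Valid - the claim checks out under differentiation.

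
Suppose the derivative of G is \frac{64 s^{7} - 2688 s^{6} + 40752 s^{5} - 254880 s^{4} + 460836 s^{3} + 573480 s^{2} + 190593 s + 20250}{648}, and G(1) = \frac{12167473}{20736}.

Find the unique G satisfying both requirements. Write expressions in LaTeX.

Recover the given G'(s) by differentiating a candidate G(s); any mismatch rules it out.
A general antiderivative is \frac{3 s^{4}}{4} - \frac{s^{2}}{3} + \left(- \frac{s^{2}}{3} + 4 s + \frac{5}{4}\right)^{4} + C.
The condition gives C = \frac{12167473}{20736} - (\frac{12126001}{20736}) = 2.
So G(s) = \frac{15552 s^{4} - 6912 s^{2} + \left(- 4 s^{2} + 48 s + 15\right)^{4} + 41472}{20736}.
Check: d/ds[\frac{15552 s^{4} - 6912 s^{2} + \left(- 4 s^{2} + 48 s + 15\right)^{4} + 41472}{20736}] = \frac{8 s^{7}}{81} - \frac{112 s^{6}}{27} + \frac{566 s^{5}}{9} - \frac{1180 s^{4}}{3} + \frac{4267 s^{3}}{6} + 885 s^{2} + \frac{2353 s}{8} + \frac{125}{4}, which equals G'(s).

G(s) = \frac{15552 s^{4} - 6912 s^{2} + \left(- 4 s^{2} + 48 s + 15\right)^{4} + 41472}{20736}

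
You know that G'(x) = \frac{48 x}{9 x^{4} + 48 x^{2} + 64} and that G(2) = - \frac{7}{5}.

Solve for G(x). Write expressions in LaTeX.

The substitution u = \frac{3 x^{2}}{2} + 4 works: G'(x) is exactly (dG/du)*(du/dx) for that inner function.
A general antiderivative is - \frac{4}{\frac{3 x^{2}}{2} + 4} + C.
The condition gives C = - \frac{7}{5} - (- \frac{2}{5}) = -1.
So G(x) = - \frac{3 x^{2} + 16}{3 x^{2} + 8}.
Check: d/dx[- \frac{3 x^{2} + 16}{3 x^{2} + 8}] = \frac{48 x}{9 x^{4} + 48 x^{2} + 64} = G'(x).

G(x) = - \frac{3 x^{2} + 16}{3 x^{2} + 8}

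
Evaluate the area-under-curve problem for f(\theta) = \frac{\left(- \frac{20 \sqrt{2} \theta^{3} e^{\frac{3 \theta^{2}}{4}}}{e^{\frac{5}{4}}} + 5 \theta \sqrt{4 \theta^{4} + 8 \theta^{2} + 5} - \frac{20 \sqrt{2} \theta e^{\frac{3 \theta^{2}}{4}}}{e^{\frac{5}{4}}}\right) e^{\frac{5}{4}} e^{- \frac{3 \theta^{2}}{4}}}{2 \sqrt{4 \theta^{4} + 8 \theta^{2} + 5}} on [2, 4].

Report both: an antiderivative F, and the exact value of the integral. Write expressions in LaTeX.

Antiderivative: F(\theta) = - \frac{5 \sqrt{2 \theta^{4} + 4 \theta^{2} + \frac{5}{2}}}{2} - \frac{5 e^{\frac{5}{4} - \frac{3 \theta^{2}}{4}}}{3}; value = - \frac{5 \sqrt{2314}}{4} - \frac{5}{3 e^{\frac{43}{4}}} + \frac{5}{3 e^{\frac{7}{4}}} + \frac{5 \sqrt{202}}{4}

Since d/d\theta undoes antidifferentiation here, F'(\theta) = f(\theta) is required of F(\theta).
F(\theta) = - \frac{5 \sqrt{2 \theta^{4} + 4 \theta^{2} + \frac{5}{2}}}{2} - \frac{5 e^{\frac{5}{4} - \frac{3 \theta^{2}}{4}}}{3} is an antiderivative of f.
Check: d/d\theta[- \frac{5 \sqrt{2 \theta^{4} + 4 \theta^{2} + \frac{5}{2}}}{2} - \frac{5 e^{\frac{5}{4} - \frac{3 \theta^{2}}{4}}}{3}] = \frac{\left(- \frac{20 \sqrt{2} \theta^{3} e^{\frac{3 \theta^{2}}{4}}}{e^{\frac{5}{4}}} + 5 \theta \sqrt{4 \theta^{4} + 8 \theta^{2} + 5} - \frac{20 \sqrt{2} \theta e^{\frac{3 \theta^{2}}{4}}}{e^{\frac{5}{4}}}\right) e^{\frac{5}{4}} e^{- \frac{3 \theta^{2}}{4}}}{2 \sqrt{4 \theta^{4} + 8 \theta^{2} + 5}} = f(\theta).
F(4) = - \frac{5 \sqrt{2314}}{4} - \frac{5}{3 e^{\frac{43}{4}}}; F(2) = - \frac{5 \sqrt{202}}{4} - \frac{5}{3 e^{\frac{7}{4}}}.
Integral = F(4) - F(2) = - \frac{5 \sqrt{2314}}{4} - \frac{5}{3 e^{\frac{43}{4}}} + \frac{5}{3 e^{\frac{7}{4}}} + \frac{5 \sqrt{202}}{4}.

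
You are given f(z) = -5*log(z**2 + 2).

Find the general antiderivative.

F(z) = -5*z*log(z**2 + 2) + 10*z - 10*sqrt(2)*atan(sqrt(2)*z/2) + C

Whatever form F(z) takes, F'(z) = f(z) is non-negotiable.
Check: d/dz[-5*z*log(z**2 + 2) + 10*z - 10*sqrt(2)*atan(sqrt(2)*z/2)] = -5*log(z**2 + 2) = f(z).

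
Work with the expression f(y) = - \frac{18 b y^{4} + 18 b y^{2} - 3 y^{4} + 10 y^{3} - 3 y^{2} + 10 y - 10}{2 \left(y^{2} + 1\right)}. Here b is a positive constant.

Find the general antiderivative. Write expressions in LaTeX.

Since d/dy undoes antidifferentiation here, F'(y) = f(y) is required of F(y).
Check: d/dy[- 3 b y^{3} + \frac{y^{3}}{2} - \frac{5 y^{2}}{2} + 5 \operatorname{atan}{\left(y \right)}] = \frac{- 18 b y^{4} - 18 b y^{2} + 3 y^{4} - 10 y^{3} + 3 y^{2} - 10 y + 10}{2 y^{2} + 2}, which equals f(y).

F(y) = - 3 b y^{3} + \frac{y^{3}}{2} - \frac{5 y^{2}}{2} + 5 \operatorname{atan}{\left(y \right)} + C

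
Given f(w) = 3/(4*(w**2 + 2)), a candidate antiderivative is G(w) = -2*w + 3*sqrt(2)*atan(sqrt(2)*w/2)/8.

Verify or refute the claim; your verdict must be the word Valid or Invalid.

d/dw[G] = (-8*w**2 - 13)/(4*w**2 + 8)
d/dw[G] - f(w) = -2 != 0.

Invalid: d/dw[G] - f = -2, which is not 0.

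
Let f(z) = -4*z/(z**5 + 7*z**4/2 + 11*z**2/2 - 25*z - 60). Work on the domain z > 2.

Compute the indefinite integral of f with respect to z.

F(z) = 4*(-290*log(z - 2) - 648*log(z + 3/2) + 348*log(z + 4) + 295*log(z**2 + 5) + 200*sqrt(5)*atan(sqrt(5)*z/5))/27405 + C

The denominator factors as (z - 2)*(z + 4)*(2*z + 3)*(z**2 + 5); partial fractions split f into directly integrable pieces: 8*(59*z + 100)/(5481*(z**2 + 5)) - 192/(1015*(2*z + 3)) + 16/(315*(z + 4)) - 8/(189*(z - 2)).
Check: d/dz[4*(-290*log(z - 2) - 648*log(z + 3/2) + 348*log(z + 4) + 295*log(z**2 + 5) + 200*sqrt(5)*atan(sqrt(5)*z/5))/27405] = -8*z/(2*z**5 + 7*z**4 + 11*z**2 - 50*z - 120), which equals f(z).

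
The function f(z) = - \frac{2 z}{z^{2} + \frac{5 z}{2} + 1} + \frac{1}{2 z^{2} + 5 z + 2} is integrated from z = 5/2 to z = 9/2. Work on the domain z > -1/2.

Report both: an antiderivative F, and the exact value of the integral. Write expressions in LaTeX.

Antiderivative: F(z) = \log{\left(z + \frac{1}{2} \right)} - 3 \log{\left(z + 2 \right)}; value = - 3 \log{\left(\frac{13}{2} \right)} - \log{\left(3 \right)} + \log{\left(5 \right)} + 3 \log{\left(\frac{9}{2} \right)}

Factor the denominator (\left(z + 2\right) \left(2 z + 1\right)) and decompose: f = \frac{2}{2 z + 1} - \frac{3}{z + 2}; each piece integrates to a log, atan, or power term.
F(z) = \log{\left(z + \frac{1}{2} \right)} - 3 \log{\left(z + 2 \right)} is an antiderivative of f.
Check: d/dz[\log{\left(z + \frac{1}{2} \right)} - 3 \log{\left(z + 2 \right)}] = \frac{1 - 4 z}{2 z^{2} + 5 z + 2}, which equals f(z).
F(9/2) = - 3 \log{\left(\frac{13}{2} \right)} + \log{\left(5 \right)}; F(5/2) = - 3 \log{\left(\frac{9}{2} \right)} + \log{\left(3 \right)}.
Integral = F(9/2) - F(5/2) = - 3 \log{\left(\frac{13}{2} \right)} - \log{\left(3 \right)} + \log{\left(5 \right)} + 3 \log{\left(\frac{9}{2} \right)}.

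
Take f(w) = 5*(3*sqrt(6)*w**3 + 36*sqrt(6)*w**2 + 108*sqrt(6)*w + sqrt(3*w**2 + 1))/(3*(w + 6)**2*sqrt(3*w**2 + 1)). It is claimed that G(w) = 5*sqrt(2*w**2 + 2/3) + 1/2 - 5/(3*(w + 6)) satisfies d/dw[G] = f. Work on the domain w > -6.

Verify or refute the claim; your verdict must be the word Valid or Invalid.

d/dw[G] = (15*sqrt(6)*w**3 + 180*sqrt(6)*w**2 + 540*sqrt(6)*w + 5*sqrt(3*w**2 + 1))/(3*w**2*sqrt(3*w**2 + 1) + 36*w*sqrt(3*w**2 + 1) + 108*sqrt(3*w**2 + 1))
This equals f(w) exactly, so the claim holds.

Valid - the claim checks out under differentiation.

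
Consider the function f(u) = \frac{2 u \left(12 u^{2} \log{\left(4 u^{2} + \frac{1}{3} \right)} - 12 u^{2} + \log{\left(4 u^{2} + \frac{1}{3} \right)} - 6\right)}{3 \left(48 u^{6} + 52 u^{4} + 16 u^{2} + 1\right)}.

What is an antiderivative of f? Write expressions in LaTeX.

f has the shape v'r + vr' for v = - \frac{1}{3 \left(4 u^{2} + 2\right)} and r = \log{\left(4 u^{2} + \frac{1}{3} \right)} — it is the derivative of the product v*r.
Check: d/du[- \frac{\log{\left(4 u^{2} + \frac{1}{3} \right)}}{6 \left(2 u^{2} + 1\right)}] = \frac{24 u^{3} \log{\left(4 u^{2} + \frac{1}{3} \right)} - 24 u^{3} + 2 u \log{\left(4 u^{2} + \frac{1}{3} \right)} - 12 u}{144 u^{6} + 156 u^{4} + 48 u^{2} + 3}, which equals f(u).

An antiderivative is F(u) = - \frac{\log{\left(4 u^{2} + \frac{1}{3} \right)}}{6 \left(2 u^{2} + 1\right)}.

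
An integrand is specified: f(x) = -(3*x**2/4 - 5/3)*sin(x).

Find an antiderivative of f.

Recover f(x) by differentiating a candidate F(x); any mismatch rules it out.
Check: d/dx[3*x**2*cos(x)/4 - 3*x*sin(x)/2 - 19*cos(x)/6] = -3*x**2*sin(x)/4 + 5*sin(x)/3, which equals f(x).

An antiderivative is F(x) = 3*x**2*cos(x)/4 - 3*x*sin(x)/2 - 19*cos(x)/6.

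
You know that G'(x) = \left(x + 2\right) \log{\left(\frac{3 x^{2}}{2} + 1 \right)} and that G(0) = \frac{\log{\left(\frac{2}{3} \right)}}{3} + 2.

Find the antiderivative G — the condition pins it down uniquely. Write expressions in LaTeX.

G(x) = \frac{- 3 x^{2} + 3 x \left(x + 4\right) \log{\left(\frac{3 x^{2}}{2} + 1 \right)} - 24 x + 2 \log{\left(x^{2} + \frac{2}{3} \right)} + 8 \sqrt{6} \operatorname{atan}{\left(\frac{\sqrt{6} x}{2} \right)} + 12}{6}

A candidate passes only if d/dx[G] lands on the given G'(x) exactly.
A general antiderivative is - \frac{x^{2}}{2} - 4 x + \left(\frac{x^{2}}{2} + 2 x\right) \log{\left(\frac{3 x^{2}}{2} + 1 \right)} + \frac{\log{\left(x^{2} + \frac{2}{3} \right)}}{3} + \frac{4 \sqrt{6} \operatorname{atan}{\left(\frac{\sqrt{6} x}{2} \right)}}{3} + C.
The condition gives C = \frac{\log{\left(\frac{2}{3} \right)}}{3} + 2 - (\frac{\log{\left(\frac{2}{3} \right)}}{3}) = 2.
So G(x) = \frac{- 3 x^{2} + 3 x \left(x + 4\right) \log{\left(\frac{3 x^{2}}{2} + 1 \right)} - 24 x + 2 \log{\left(x^{2} + \frac{2}{3} \right)} + 8 \sqrt{6} \operatorname{atan}{\left(\frac{\sqrt{6} x}{2} \right)} + 12}{6}.
Check: d/dx[\frac{- 3 x^{2} + 3 x \left(x + 4\right) \log{\left(\frac{3 x^{2}}{2} + 1 \right)} - 24 x + 2 \log{\left(x^{2} + \frac{2}{3} \right)} + 8 \sqrt{6} \operatorname{atan}{\left(\frac{\sqrt{6} x}{2} \right)} + 12}{6}] = x \log{\left(\frac{3 x^{2}}{2} + 1 \right)} + 2 \log{\left(\frac{3 x^{2}}{2} + 1 \right)}, which equals G'(x).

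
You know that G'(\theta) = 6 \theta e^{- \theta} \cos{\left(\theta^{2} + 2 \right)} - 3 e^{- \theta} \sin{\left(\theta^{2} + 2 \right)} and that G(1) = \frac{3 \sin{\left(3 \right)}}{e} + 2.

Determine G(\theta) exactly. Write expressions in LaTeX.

G'(\theta) has the shape u'v + uv' for u = 3 e^{- \theta} and v = \sin{\left(\theta^{2} + 2 \right)} — it is the derivative of the product u*v.
A general antiderivative is 3 e^{- \theta} \sin{\left(\theta^{2} + 2 \right)} + C.
The condition gives C = \frac{3 \sin{\left(3 \right)}}{e} + 2 - (\frac{3 \sin{\left(3 \right)}}{e}) = 2.
So G(\theta) = 2 + 3 e^{- \theta} \sin{\left(\theta^{2} + 2 \right)}.
Check: d/d\theta[2 + 3 e^{- \theta} \sin{\left(\theta^{2} + 2 \right)}] = \left(6 \theta \cos{\left(\theta^{2} + 2 \right)} - 3 \sin{\left(\theta^{2} + 2 \right)}\right) e^{- \theta}, which equals G'(\theta).

G(\theta) = 2 + 3 e^{- \theta} \sin{\left(\theta^{2} + 2 \right)}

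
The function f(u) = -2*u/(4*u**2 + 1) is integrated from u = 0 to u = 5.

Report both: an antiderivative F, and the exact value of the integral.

f matches the chain-rule pattern g'(h)*h' with inner function h(u) = 2*u**2 + 1/2; substituting w = h(u) collapses the integral.
F(u) = -log(2*u**2 + 1/2)/4 is an antiderivative of f.
Check: d/du[-log(2*u**2 + 1/2)/4] = -2*u/(4*u**2 + 1) = f(u).
F(5) = -log(101/2)/4; F(0) = log(2)/4.
Integral = F(5) - F(0) = -log(101/2)/4 - log(2)/4.

Antiderivative: F(u) = -log(2*u**2 + 1/2)/4; value = -log(101/2)/4 - log(2)/4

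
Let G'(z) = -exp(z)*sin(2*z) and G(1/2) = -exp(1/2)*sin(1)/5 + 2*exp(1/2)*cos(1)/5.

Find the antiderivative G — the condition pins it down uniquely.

G(z) = (-sin(2*z) + 2*cos(2*z))*exp(z)/5

Differentiate the proposed G(z) back; it has to land on the given G'(z).
A general antiderivative is -exp(z)*sin(2*z)/5 + 2*exp(z)*cos(2*z)/5 + C.
The condition gives C = -exp(1/2)*sin(1)/5 + 2*exp(1/2)*cos(1)/5 - (-exp(1/2)*sin(1)/5 + 2*exp(1/2)*cos(1)/5) = 0.
So G(z) = (-sin(2*z) + 2*cos(2*z))*exp(z)/5.
Check: d/dz[(-sin(2*z) + 2*cos(2*z))*exp(z)/5] = -exp(z)*sin(2*z) = G'(z).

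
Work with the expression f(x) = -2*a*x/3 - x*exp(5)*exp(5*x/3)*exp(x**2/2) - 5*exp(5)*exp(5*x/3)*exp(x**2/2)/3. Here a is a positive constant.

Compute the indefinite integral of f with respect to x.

F(x) = -a*x**2/3 - exp(5)*exp(5*x/3)*exp(x**2/2) + C

Integrate term by term and add the pieces.
Check: d/dx[-a*x**2/3 - exp(5)*exp(5*x/3)*exp(x**2/2)] = -2*a*x/3 - x*exp(5)*exp(5*x/3)*exp(x**2/2) - 5*exp(5)*exp(5*x/3)*exp(x**2/2)/3 = f(x).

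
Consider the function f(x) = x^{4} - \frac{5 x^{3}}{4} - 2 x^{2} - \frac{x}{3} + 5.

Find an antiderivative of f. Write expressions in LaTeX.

An antiderivative is F(x) = \frac{x^{5}}{5} - \frac{5 x^{4}}{16} - \frac{2 x^{3}}{3} - \frac{x^{2}}{6} + 5 x.

Integrate term by term and add the pieces.
Check: d/dx[\frac{x^{5}}{5} - \frac{5 x^{4}}{16} - \frac{2 x^{3}}{3} - \frac{x^{2}}{6} + 5 x] = x^{4} - \frac{5 x^{3}}{4} - 2 x^{2} - \frac{x}{3} + 5 = f(x).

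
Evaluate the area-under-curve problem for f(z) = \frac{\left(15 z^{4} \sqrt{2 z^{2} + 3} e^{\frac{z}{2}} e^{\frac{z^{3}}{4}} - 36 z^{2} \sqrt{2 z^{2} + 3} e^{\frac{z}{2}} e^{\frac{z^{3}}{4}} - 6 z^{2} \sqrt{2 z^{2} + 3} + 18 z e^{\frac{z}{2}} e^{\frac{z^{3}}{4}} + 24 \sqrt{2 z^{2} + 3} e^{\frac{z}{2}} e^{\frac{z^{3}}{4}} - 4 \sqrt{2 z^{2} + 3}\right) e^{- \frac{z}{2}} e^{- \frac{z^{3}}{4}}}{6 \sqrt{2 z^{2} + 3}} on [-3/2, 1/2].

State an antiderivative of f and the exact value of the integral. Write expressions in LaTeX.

For F(z) to be correct the identity F'(z) - f(z) = 0 must hold.
F(z) = \frac{z^{5}}{2} - 2 z^{3} + 4 z + \frac{3 \sqrt{2 z^{2} + 3}}{2} + \frac{4 e^{- \frac{z^{3}}{4} - \frac{z}{2}}}{3} is an antiderivative of f.
Check: d/dz[\frac{z^{5}}{2} - 2 z^{3} + 4 z + \frac{3 \sqrt{2 z^{2} + 3}}{2} + \frac{4 e^{- \frac{z^{3}}{4} - \frac{z}{2}}}{3}] = \frac{\left(15 z^{4} \sqrt{2 z^{2} + 3} e^{\frac{z}{2}} e^{\frac{z^{3}}{4}} - 36 z^{2} \sqrt{2 z^{2} + 3} e^{\frac{z}{2}} e^{\frac{z^{3}}{4}} - 6 z^{2} \sqrt{2 z^{2} + 3} + 18 z e^{\frac{z}{2}} e^{\frac{z^{3}}{4}} + 24 \sqrt{2 z^{2} + 3} e^{\frac{z}{2}} e^{\frac{z^{3}}{4}} - 4 \sqrt{2 z^{2} + 3}\right) e^{- \frac{z}{2}} e^{- \frac{z^{3}}{4}}}{6 \sqrt{2 z^{2} + 3}} = f(z).
F(1/2) = \frac{4}{3 e^{\frac{9}{32}}} + \frac{113}{64} + \frac{3 \sqrt{14}}{4}; F(-3/2) = - \frac{195}{64} + \frac{3 \sqrt{30}}{4} + \frac{4 e^{\frac{51}{32}}}{3}.
Integral = F(1/2) - F(-3/2) = - \frac{4 e^{\frac{51}{32}}}{3} - \frac{3 \sqrt{30}}{4} + \frac{4}{3 e^{\frac{9}{32}}} + \frac{3 \sqrt{14}}{4} + \frac{77}{16}.

Antiderivative: F(z) = \frac{z^{5}}{2} - 2 z^{3} + 4 z + \frac{3 \sqrt{2 z^{2} + 3}}{2} + \frac{4 e^{- \frac{z^{3}}{4} - \frac{z}{2}}}{3}; value = - \frac{4 e^{\frac{51}{32}}}{3} - \frac{3 \sqrt{30}}{4} + \frac{4}{3 e^{\frac{9}{32}}} + \frac{3 \sqrt{14}}{4} + \frac{77}{16}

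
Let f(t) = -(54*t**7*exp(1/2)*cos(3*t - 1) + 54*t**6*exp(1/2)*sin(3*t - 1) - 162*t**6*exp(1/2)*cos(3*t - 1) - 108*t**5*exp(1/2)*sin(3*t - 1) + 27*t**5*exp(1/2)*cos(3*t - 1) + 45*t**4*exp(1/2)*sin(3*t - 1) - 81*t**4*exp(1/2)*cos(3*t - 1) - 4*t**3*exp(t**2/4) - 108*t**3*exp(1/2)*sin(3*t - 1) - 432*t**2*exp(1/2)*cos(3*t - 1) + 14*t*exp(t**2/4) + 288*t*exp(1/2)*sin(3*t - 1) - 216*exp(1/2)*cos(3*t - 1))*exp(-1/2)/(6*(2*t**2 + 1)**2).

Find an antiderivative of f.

Recognize the product-rule pattern: f = u'v + uv' with u = 3/(3*t**2 + 3/2), v = -3*(t**5/2 - 3*t**4/2 - 4)*sin(3*t - 1)/2 + exp(t**2/4 - 1/2)/3, so integration by parts undoes it.
Check: d/dt[(-9*(t**5 - 3*t**4 - 8)*sin(3*t - 1) + 4*exp(t**2/4 - 1/2))/(6*(2*t**2 + 1))] = (-54*t**7*cos(3*t - 1) - 54*t**6*sin(3*t - 1) + 162*t**6*cos(3*t - 1) + 108*t**5*sin(3*t - 1) - 27*t**5*cos(3*t - 1) - 45*t**4*sin(3*t - 1) + 81*t**4*cos(3*t - 1) + 4*t**3*exp(-1/2)*exp(t**2/4) + 108*t**3*sin(3*t - 1) + 432*t**2*cos(3*t - 1) - 14*t*exp(-1/2)*exp(t**2/4) - 288*t*sin(3*t - 1) + 216*cos(3*t - 1))/(24*t**4 + 24*t**2 + 6), which equals f(t).

An antiderivative is F(t) = (-9*(t**5 - 3*t**4 - 8)*sin(3*t - 1) + 4*exp(t**2/4 - 1/2))/(6*(2*t**2 + 1)).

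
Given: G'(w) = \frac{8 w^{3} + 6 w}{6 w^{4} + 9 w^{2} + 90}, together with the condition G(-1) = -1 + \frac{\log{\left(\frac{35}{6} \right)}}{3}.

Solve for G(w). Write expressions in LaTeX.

G'(w) matches the chain-rule pattern g'(h)*h' with inner function h(w) = \frac{w^{4}}{3} + \frac{w^{2}}{2} + 5; substituting u = h(w) collapses the integral.
A general antiderivative is \frac{\log{\left(\frac{w^{4}}{3} + \frac{w^{2}}{2} + 5 \right)}}{3} + C.
The condition gives C = -1 + \frac{\log{\left(\frac{35}{6} \right)}}{3} - (\frac{\log{\left(\frac{35}{6} \right)}}{3}) = -1.
So G(w) = \frac{\log{\left(\frac{w^{4}}{3} + \frac{w^{2}}{2} + 5 \right)} - 3}{3}.
Check: d/dw[\frac{\log{\left(\frac{w^{4}}{3} + \frac{w^{2}}{2} + 5 \right)} - 3}{3}] = \frac{8 w^{3} + 6 w}{6 w^{4} + 9 w^{2} + 90} = G'(w).

G(w) = \frac{\log{\left(\frac{w^{4}}{3} + \frac{w^{2}}{2} + 5 \right)} - 3}{3}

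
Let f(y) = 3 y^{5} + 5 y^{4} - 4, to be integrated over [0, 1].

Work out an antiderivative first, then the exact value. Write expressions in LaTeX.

Antiderivative: F(y) = \frac{y \left(y^{5} + 2 y^{4} - 8\right)}{2}; value = - \frac{5}{2}

Integrate term by term and add the pieces.
F(y) = \frac{y \left(y^{5} + 2 y^{4} - 8\right)}{2} is an antiderivative of f.
Check: d/dy[\frac{y \left(y^{5} + 2 y^{4} - 8\right)}{2}] = 3 y^{5} + 5 y^{4} - 4 = f(y).
F(1) = - \frac{5}{2}; F(0) = 0.
Integral = F(1) - F(0) = - \frac{5}{2}.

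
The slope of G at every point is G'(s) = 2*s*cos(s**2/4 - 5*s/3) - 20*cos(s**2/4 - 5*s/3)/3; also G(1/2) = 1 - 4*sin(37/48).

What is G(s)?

G'(s) matches the chain-rule pattern g'(h)*h' with inner function h(s) = s**2/4 - 5*s/3; substituting u = h(s) collapses the integral.
A general antiderivative is 4*sin(s**2/4 - 5*s/3) + C.
The condition gives C = 1 - 4*sin(37/48) - (-4*sin(37/48)) = 1.
So G(s) = 4*sin(s**2/4 - 5*s/3) + 1.
Check: d/ds[4*sin(s**2/4 - 5*s/3) + 1] = 2*s*cos(s**2/4 - 5*s/3) - 20*cos(s**2/4 - 5*s/3)/3 = G'(s).

G(s) = 4*sin(s**2/4 - 5*s/3) + 1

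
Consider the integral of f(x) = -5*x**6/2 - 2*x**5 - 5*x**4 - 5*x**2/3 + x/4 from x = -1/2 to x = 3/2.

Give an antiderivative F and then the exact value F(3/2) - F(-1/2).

Antiderivative: F(x) = -5*x**7/14 - x**6/3 - x**5 - 5*x**3/9 + x**2/8; value = -77479/4032

Integrate term by term and add the pieces.
F(x) = -5*x**7/14 - x**6/3 - x**5 - 5*x**3/9 + x**2/8 is an antiderivative of f.
Check: d/dx[-5*x**7/14 - x**6/3 - x**5 - 5*x**3/9 + x**2/8] = -5*x**6/2 - 2*x**5 - 5*x**4 - 5*x**2/3 + x/4 = f(x).
F(3/2) = -34203/1792; F(-1/2) = 2089/16128.
Integral = F(3/2) - F(-1/2) = -77479/4032.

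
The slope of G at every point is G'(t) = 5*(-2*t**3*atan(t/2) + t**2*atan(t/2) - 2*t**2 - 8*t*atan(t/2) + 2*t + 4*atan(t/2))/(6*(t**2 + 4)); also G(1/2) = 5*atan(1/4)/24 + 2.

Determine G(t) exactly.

G'(t) has the shape u'v + uv' for u = -5*t**2/6 + 5*t/6 and v = atan(t/2) — it is the derivative of the product u*v.
A general antiderivative is -(5*t**2/3 - 5*t/3)*atan(t/2)/2 + C.
The condition gives C = 5*atan(1/4)/24 + 2 - (5*atan(1/4)/24) = 2.
So G(t) = (-5*t*(t - 1)*atan(t/2) + 12)/6.
Check: d/dt[(-5*t*(t - 1)*atan(t/2) + 12)/6] = (-10*t**3*atan(t/2) + 5*t**2*atan(t/2) - 10*t**2 - 40*t*atan(t/2) + 10*t + 20*atan(t/2))/(6*t**2 + 24), which equals G'(t).

G(t) = (-5*t*(t - 1)*atan(t/2) + 12)/6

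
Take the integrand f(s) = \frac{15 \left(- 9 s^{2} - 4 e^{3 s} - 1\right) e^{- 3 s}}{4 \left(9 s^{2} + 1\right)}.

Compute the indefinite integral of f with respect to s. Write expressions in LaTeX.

Since d/ds undoes antidifferentiation here, F'(s) = f(s) is required of F(s).
Check: d/ds[\frac{\left(- 20 e^{3 s} \operatorname{atan}{\left(3 s \right)} + 5\right) e^{- 3 s}}{4}] = \frac{- 135 s^{2} - 60 e^{3 s} - 15}{36 s^{2} e^{3 s} + 4 e^{3 s}}, which equals f(s).

F(s) = \frac{\left(- 20 e^{3 s} \operatorname{atan}{\left(3 s \right)} + 5\right) e^{- 3 s}}{4} + C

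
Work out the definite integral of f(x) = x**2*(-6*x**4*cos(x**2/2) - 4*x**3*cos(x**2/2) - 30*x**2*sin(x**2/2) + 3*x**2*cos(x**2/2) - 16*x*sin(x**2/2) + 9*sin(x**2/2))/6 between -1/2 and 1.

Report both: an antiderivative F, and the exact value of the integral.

Antiderivative: F(x) = 2*(-x**5/2 - x**4/3 + x**3/4)*sin(x**2/2); value = -7*sin(1/2)/6 + 7*sin(1/8)/96

Recognize the product-rule pattern: f = u'v + uv' with u = -x**5 - 2*x**4/3 + x**3/2, v = sin(x**2/2), so integration by parts undoes it.
F(x) = 2*(-x**5/2 - x**4/3 + x**3/4)*sin(x**2/2) is an antiderivative of f.
Check: d/dx[2*(-x**5/2 - x**4/3 + x**3/4)*sin(x**2/2)] = -x**6*cos(x**2/2) - 2*x**5*cos(x**2/2)/3 - 5*x**4*sin(x**2/2) + x**4*cos(x**2/2)/2 - 8*x**3*sin(x**2/2)/3 + 3*x**2*sin(x**2/2)/2, which equals f(x).
F(1) = -7*sin(1/2)/6; F(-1/2) = -7*sin(1/8)/96.
Integral = F(1) - F(-1/2) = -7*sin(1/2)/6 + 7*sin(1/8)/96.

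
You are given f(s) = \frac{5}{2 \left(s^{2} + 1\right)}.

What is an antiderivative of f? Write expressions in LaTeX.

For F(s) to be correct the identity F'(s) - f(s) = 0 must hold.
Check: d/ds[\frac{5 \operatorname{atan}{\left(s \right)}}{2}] = \frac{5}{2 s^{2} + 2}, which equals f(s).

An antiderivative is F(s) = \frac{5 \operatorname{atan}{\left(s \right)}}{2}.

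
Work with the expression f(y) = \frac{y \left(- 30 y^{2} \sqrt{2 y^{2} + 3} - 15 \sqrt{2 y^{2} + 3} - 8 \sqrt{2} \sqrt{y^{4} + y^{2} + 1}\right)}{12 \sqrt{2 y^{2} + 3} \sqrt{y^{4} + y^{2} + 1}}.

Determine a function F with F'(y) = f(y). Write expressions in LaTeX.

An antiderivative F(y) passes only if d/dy[F] lands on f(y) exactly.
Check: d/dy[- \frac{2 \sqrt{y^{2} + \frac{3}{2}}}{3} - \frac{5 \sqrt{y^{4} + y^{2} + 1}}{4}] = \frac{- 30 y^{3} \sqrt{2 y^{2} + 3} - 15 y \sqrt{2 y^{2} + 3} - 8 \sqrt{2} y \sqrt{y^{4} + y^{2} + 1}}{12 \sqrt{2 y^{2} + 3} \sqrt{y^{4} + y^{2} + 1}}, which equals f(y).

An antiderivative is F(y) = - \frac{2 \sqrt{y^{2} + \frac{3}{2}}}{3} - \frac{5 \sqrt{y^{4} + y^{2} + 1}}{4}.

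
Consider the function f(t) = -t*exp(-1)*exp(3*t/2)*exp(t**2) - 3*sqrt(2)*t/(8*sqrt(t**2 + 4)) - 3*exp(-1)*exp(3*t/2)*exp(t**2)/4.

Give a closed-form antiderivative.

An antiderivative is F(t) = -(3*sqrt(2)*sqrt(t**2 + 4) + 4*exp(-1)*exp(3*t/2)*exp(t**2))/8.

Integrate term by term and add the pieces.
Check: d/dt[-(3*sqrt(2)*sqrt(t**2 + 4) + 4*exp(-1)*exp(3*t/2)*exp(t**2))/8] = (-8*t*sqrt(t**2 + 4)*exp(3*t/2)*exp(t**2) - 3*sqrt(2)*exp(1)*t - 6*sqrt(t**2 + 4)*exp(3*t/2)*exp(t**2))*exp(-1)/(8*sqrt(t**2 + 4)), which equals f(t).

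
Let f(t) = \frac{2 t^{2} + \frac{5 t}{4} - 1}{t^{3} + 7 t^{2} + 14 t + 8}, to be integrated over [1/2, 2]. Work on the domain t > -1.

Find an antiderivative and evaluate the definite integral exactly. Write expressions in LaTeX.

The denominator factors as 4 \left(t + 1\right) \left(t + 2\right) \left(t + 4\right); partial fractions split f into directly integrable pieces: \frac{13}{3 \left(t + 4\right)} - \frac{9}{4 \left(t + 2\right)} - \frac{1}{12 \left(t + 1\right)}.
F(t) = \frac{- \log{\left(t + 1 \right)} - 27 \log{\left(t + 2 \right)} + 52 \log{\left(t + 4 \right)}}{12} is an antiderivative of f.
Check: d/dt[\frac{- \log{\left(t + 1 \right)} - 27 \log{\left(t + 2 \right)} + 52 \log{\left(t + 4 \right)}}{12}] = \frac{8 t^{2} + 5 t - 4}{4 t^{3} + 28 t^{2} + 56 t + 32}, which equals f(t).
F(2) = - \frac{9 \log{\left(4 \right)}}{4} - \frac{\log{\left(3 \right)}}{12} + \frac{13 \log{\left(6 \right)}}{3}; F(1/2) = - \frac{9 \log{\left(\frac{5}{2} \right)}}{4} - \frac{\log{\left(\frac{3}{2} \right)}}{12} + \frac{13 \log{\left(\frac{9}{2} \right)}}{3}.
Integral = F(2) - F(1/2) = - \frac{13 \log{\left(\frac{9}{2} \right)}}{3} - \frac{9 \log{\left(4 \right)}}{4} - \frac{\log{\left(3 \right)}}{12} + \frac{\log{\left(\frac{3}{2} \right)}}{12} + \frac{9 \log{\left(\frac{5}{2} \right)}}{4} + \frac{13 \log{\left(6 \right)}}{3}.

Antiderivative: F(t) = \frac{- \log{\left(t + 1 \right)} - 27 \log{\left(t + 2 \right)} + 52 \log{\left(t + 4 \right)}}{12}; value = - \frac{13 \log{\left(\frac{9}{2} \right)}}{3} - \frac{9 \log{\left(4 \right)}}{4} - \frac{\log{\left(3 \right)}}{12} + \frac{\log{\left(\frac{3}{2} \right)}}{12} + \frac{9 \log{\left(\frac{5}{2} \right)}}{4} + \frac{13 \log{\left(6 \right)}}{3}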